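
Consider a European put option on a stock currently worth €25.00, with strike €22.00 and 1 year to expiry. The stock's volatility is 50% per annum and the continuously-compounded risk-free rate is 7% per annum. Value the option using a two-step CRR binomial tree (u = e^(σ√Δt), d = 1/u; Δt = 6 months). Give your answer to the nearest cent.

€2.61

CRR parameters: u = e^(σ√Δt) = e^(0.5·√0.5) = 1.4241, d = 1/u = 0.7022
Per-period rate: rΔt = 0.07·0.5 = 0.035, so R = e^0.035 = 1.0356
Risk-neutral probability p = (e^0.035 − 0.7022)/(1.4241 − 0.7022) = 0.3334/0.7219 = 0.4619
Terminal stock prices: S_uu = 50.7, S_ud = 25, S_dd = 12.33
Terminal payoffs (K − S): max(-28.7, 0) = 0, max(-3, 0) = 0, max(9.673, 0) = 9.673
Node u (S = 35.6): V_u = e^(−0.035)·[0.4619·0.0000 + 0.5381·0.0000] = 0.0000
Node d (S = 17.55): V_d = e^(−0.035)·[0.4619·0.0000 + 0.5381·9.6733] = 5.0265
Node 0 (S = 25): V_0 = e^(−0.035)·[0.4619·0.0000 + 0.5381·5.0265] = 2.6119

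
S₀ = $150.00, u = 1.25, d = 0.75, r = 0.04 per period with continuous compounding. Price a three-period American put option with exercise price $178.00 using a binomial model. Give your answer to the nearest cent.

$35.00

Risk-neutral probability p = (e^0.04 − 0.75)/(1.25 − 0.75) = 0.2908/0.5000 = 0.5816
Terminal stock prices: S_uuu = 293, S_uud = 175.8, S_udd = 105.5, S_ddd = 63.28
Terminal payoffs (K − S): max(-115, 0) = 0, max(2.219, 0) = 2.219, max(72.53, 0) = 72.53, max(114.7, 0) = 114.7
Node uu (S = 234.4): continuation = e^(−0.04)·[0.5816·0.0000 + 0.4184·2.2188] = 0.8919; exercise value = 0.0000 ≤ continuation, so V_uu = 0.8919
Node ud (S = 140.6): continuation = e^(−0.04)·[0.5816·2.2188 + 0.4184·72.5312] = 30.3955; exercise value = 37.3750 > continuation, so V_ud = 37.3750 (exercise)
Node dd (S = 84.38): continuation = e^(−0.04)·[0.5816·72.5312 + 0.4184·114.7188] = 86.6455; exercise value = 93.6250 > continuation, so V_dd = 93.6250 (exercise)
Node u (S = 187.5): continuation = e^(−0.04)·[0.5816·0.8919 + 0.4184·37.3750] = 15.5222; exercise value = 0.0000 ≤ continuation, so V_u = 15.5222
Node d (S = 112.5): continuation = e^(−0.04)·[0.5816·37.3750 + 0.4184·93.6250] = 58.5205; exercise value = 65.5000 > continuation, so V_d = 65.5000 (exercise)
Node 0 (S = 150): continuation = e^(−0.04)·[0.5816·15.5222 + 0.4184·65.5000] = 35.0033; exercise value = 28.0000 ≤ continuation, so V_0 = 35.0033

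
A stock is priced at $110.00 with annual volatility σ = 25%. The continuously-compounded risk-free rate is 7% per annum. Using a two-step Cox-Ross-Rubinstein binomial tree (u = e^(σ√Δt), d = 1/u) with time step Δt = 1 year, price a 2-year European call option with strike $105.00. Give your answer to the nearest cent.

CRR parameters: u = e^(σ√Δt) = e^(0.25·√1) = 1.2840, d = 1/u = 0.7788
Per-period rate: rΔt = 0.07·1 = 0.07, so R = e^0.07 = 1.0725
Risk-neutral probability p = (e^0.07 − 0.7788)/(1.2840 − 0.7788) = 0.2937/0.5052 = 0.5813
Terminal stock prices: S_uu = 181.4, S_ud = 110, S_dd = 66.72
Terminal payoffs (S − K): max(76.36, 0) = 76.36, max(5, 0) = 5, max(-38.28, 0) = 0
Node u (S = 141.2): V_u = e^(−0.07)·[0.5813·76.3593 + 0.4187·5.0000] = 43.3414
Node d (S = 85.67): V_d = e^(−0.07)·[0.5813·5.0000 + 0.4187·0.0000] = 2.7102
Node 0 (S = 110): V_0 = e^(−0.07)·[0.5813·43.3414 + 0.4187·2.7102] = 24.5506

$24.55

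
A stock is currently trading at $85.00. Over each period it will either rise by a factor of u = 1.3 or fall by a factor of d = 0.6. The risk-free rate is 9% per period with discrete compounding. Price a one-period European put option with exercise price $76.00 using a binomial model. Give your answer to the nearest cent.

Risk-neutral probability p = (1 + 0.09 − 0.6)/(1.3 − 0.6) = 0.4900/0.7000 = 0.7000
Terminal stock prices: S_u = 110.5, S_d = 51
Terminal payoffs (K − S): max(-34.5, 0) = 0, max(25, 0) = 25
Node 0 (S = 85): V_0 = 1/1.09·[0.7000·0.0000 + 0.3000·25.0000] = 6.8807

$6.88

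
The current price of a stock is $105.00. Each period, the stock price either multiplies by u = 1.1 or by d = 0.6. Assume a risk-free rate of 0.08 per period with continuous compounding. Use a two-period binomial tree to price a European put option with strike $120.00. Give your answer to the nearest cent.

$2.87

Risk-neutral probability p = (e^0.08 − 0.6)/(1.1 − 0.6) = 0.4833/0.5000 = 0.9666
Terminal stock prices: S_uu = 127.1, S_ud = 69.3, S_dd = 37.8
Terminal payoffs (K − S): max(-7.05, 0) = 0, max(50.7, 0) = 50.7, max(82.2, 0) = 82.2
Node u (S = 115.5): V_u = e^(−0.08)·[0.9666·0.0000 + 0.0334·50.7000] = 1.5644
Node d (S = 63): V_d = e^(−0.08)·[0.9666·50.7000 + 0.0334·82.2000] = 47.7740
Node 0 (S = 105): V_0 = e^(−0.08)·[0.9666·1.5644 + 0.0334·47.7740] = 2.8700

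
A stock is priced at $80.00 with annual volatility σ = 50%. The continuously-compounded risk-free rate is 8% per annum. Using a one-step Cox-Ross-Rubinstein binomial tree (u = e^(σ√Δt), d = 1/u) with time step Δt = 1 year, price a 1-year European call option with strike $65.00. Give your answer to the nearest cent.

$28.25

CRR parameters: u = e^(σ√Δt) = e^(0.5·√1) = 1.6487, d = 1/u = 0.6065
Per-period rate: rΔt = 0.08·1 = 0.08, so R = e^0.08 = 1.0833
Risk-neutral probability p = (e^0.08 − 0.6065)/(1.6487 − 0.6065) = 0.4768/1.0422 = 0.4575
Terminal stock prices: S_u = 131.9, S_d = 48.52
Terminal payoffs (S − K): max(66.9, 0) = 66.9, max(-16.48, 0) = 0
Node 0 (S = 80): V_0 = e^(−0.08)·[0.4575·66.8977 + 0.5425·0.0000] = 28.2499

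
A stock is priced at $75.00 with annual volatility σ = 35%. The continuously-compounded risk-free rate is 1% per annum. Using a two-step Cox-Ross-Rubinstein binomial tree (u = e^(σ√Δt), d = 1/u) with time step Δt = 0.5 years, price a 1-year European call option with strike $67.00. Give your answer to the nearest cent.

$15.08

CRR parameters: u = e^(σ√Δt) = e^(0.35·√0.5) = 1.2808, d = 1/u = 0.7808
Per-period rate: rΔt = 0.01·0.5 = 0.005, so R = e^0.005 = 1.0050
Risk-neutral probability p = (e^0.005 − 0.7808)/(1.2808 − 0.7808) = 0.2243/0.5000 = 0.4485
Terminal stock prices: S_uu = 123, S_ud = 75, S_dd = 45.72
Terminal payoffs (S − K): max(56.03, 0) = 56.03, max(8, 0) = 8, max(-21.28, 0) = 0
Node u (S = 96.06): V_u = e^(−0.005)·[0.4485·56.0343 + 0.5515·8.0000] = 29.3944
Node d (S = 58.56): V_d = e^(−0.005)·[0.4485·8.0000 + 0.5515·0.0000] = 3.5698
Node 0 (S = 75): V_0 = e^(−0.005)·[0.4485·29.3944 + 0.5515·3.5698] = 15.0757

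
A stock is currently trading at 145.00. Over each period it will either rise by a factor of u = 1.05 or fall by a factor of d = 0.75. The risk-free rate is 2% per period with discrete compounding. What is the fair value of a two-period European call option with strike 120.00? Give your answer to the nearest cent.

31.03

Risk-neutral probability p = (1 + 0.02 − 0.75)/(1.05 − 0.75) = 0.2700/0.3000 = 0.9000
Terminal stock prices: S_uu = 159.9, S_ud = 114.2, S_dd = 81.56
Terminal payoffs (S − K): max(39.86, 0) = 39.86, max(-5.812, 0) = 0, max(-38.44, 0) = 0
Node u (S = 152.2): V_u = 1/1.02·[0.9000·39.8625 + 0.1000·0.0000] = 35.1728
Node d (S = 108.8): V_d = 1/1.02·[0.9000·0.0000 + 0.1000·0.0000] = 0.0000
Node 0 (S = 145): V_0 = 1/1.02·[0.9000·35.1728 + 0.1000·0.0000] = 31.0348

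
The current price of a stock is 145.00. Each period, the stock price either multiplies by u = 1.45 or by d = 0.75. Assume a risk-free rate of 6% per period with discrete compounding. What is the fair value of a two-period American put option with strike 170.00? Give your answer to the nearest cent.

Risk-neutral probability p = (1 + 0.06 − 0.75)/(1.45 − 0.75) = 0.3100/0.7000 = 0.4429
Terminal stock prices: S_uu = 304.9, S_ud = 157.7, S_dd = 81.56
Terminal payoffs (K − S): max(-134.9, 0) = 0, max(12.31, 0) = 12.31, max(88.44, 0) = 88.44
Node u (S = 210.2): continuation = 1/1.06·[0.4429·0.0000 + 0.5571·12.3125] = 6.4715; exercise value = 0.0000 ≤ continuation, so V_u = 6.4715
Node d (S = 108.8): continuation = 1/1.06·[0.4429·12.3125 + 0.5571·88.4375] = 51.6274; exercise value = 61.2500 > continuation, so V_d = 61.2500 (exercise)
Node 0 (S = 145): continuation = 1/1.06·[0.4429·6.4715 + 0.5571·61.2500] = 34.8971; exercise value = 25.0000 ≤ continuation, so V_0 = 34.8971

34.90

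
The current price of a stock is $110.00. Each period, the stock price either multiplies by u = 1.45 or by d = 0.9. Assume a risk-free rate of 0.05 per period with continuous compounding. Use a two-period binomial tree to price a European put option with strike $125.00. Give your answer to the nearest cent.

$17.07

Risk-neutral probability p = (e^0.05 − 0.9)/(1.45 − 0.9) = 0.1513/0.5500 = 0.2750
Terminal stock prices: S_uu = 231.3, S_ud = 143.6, S_dd = 89.1
Terminal payoffs (K − S): max(-106.3, 0) = 0, max(-18.55, 0) = 0, max(35.9, 0) = 35.9
Node u (S = 159.5): V_u = e^(−0.05)·[0.2750·0.0000 + 0.7250·0.0000] = 0.0000
Node d (S = 99): V_d = e^(−0.05)·[0.2750·0.0000 + 0.7250·35.9000] = 24.7568
Node 0 (S = 110): V_0 = e^(−0.05)·[0.2750·0.0000 + 0.7250·24.7568] = 17.0724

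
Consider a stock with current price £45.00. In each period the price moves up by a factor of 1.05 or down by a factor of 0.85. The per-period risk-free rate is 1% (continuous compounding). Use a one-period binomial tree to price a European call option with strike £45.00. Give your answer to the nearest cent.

Risk-neutral probability p = (e^0.01 − 0.85)/(1.05 − 0.85) = 0.1601/0.2000 = 0.8003
Terminal stock prices: S_u = 47.25, S_d = 38.25
Terminal payoffs (S − K): max(2.25, 0) = 2.25, max(-6.75, 0) = 0
Node 0 (S = 45): V_0 = e^(−0.01)·[0.8003·2.2500 + 0.1997·0.0000] = 1.7826

£1.78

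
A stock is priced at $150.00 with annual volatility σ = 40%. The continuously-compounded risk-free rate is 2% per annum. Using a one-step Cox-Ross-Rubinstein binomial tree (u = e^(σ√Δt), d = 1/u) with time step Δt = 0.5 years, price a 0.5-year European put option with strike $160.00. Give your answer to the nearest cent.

$25.69

CRR parameters: u = e^(σ√Δt) = e^(0.4·√0.5) = 1.3269, d = 1/u = 0.7536
Per-period rate: rΔt = 0.02·0.5 = 0.01, so R = e^0.01 = 1.0101
Risk-neutral probability p = (e^0.01 − 0.7536)/(1.3269 − 0.7536) = 0.2564/0.5733 = 0.4473
Terminal stock prices: S_u = 199, S_d = 113
Terminal payoffs (K − S): max(-39.03, 0) = 0, max(46.95, 0) = 46.95
Node 0 (S = 150): V_0 = e^(−0.01)·[0.4473·0.0000 + 0.5527·46.9543] = 25.6939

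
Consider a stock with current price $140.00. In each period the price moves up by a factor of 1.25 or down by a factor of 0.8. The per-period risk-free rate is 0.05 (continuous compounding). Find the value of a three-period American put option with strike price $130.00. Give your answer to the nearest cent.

$10.50

Risk-neutral probability p = (e^0.05 − 0.8)/(1.25 − 0.8) = 0.2513/0.4500 = 0.5584
Terminal stock prices: S_uuu = 273.4, S_uud = 175, S_udd = 112, S_ddd = 71.68
Terminal payoffs (K − S): max(-143.4, 0) = 0, max(-45, 0) = 0, max(18, 0) = 18, max(58.32, 0) = 58.32
Node uu (S = 218.8): continuation = e^(−0.05)·[0.5584·0.0000 + 0.4416·0.0000] = 0.0000; exercise value = 0.0000 ≤ continuation, so V_uu = 0.0000
Node ud (S = 140): continuation = e^(−0.05)·[0.5584·0.0000 + 0.4416·18.0000] = 7.5615; exercise value = 0.0000 ≤ continuation, so V_ud = 7.5615
Node dd (S = 89.6): continuation = e^(−0.05)·[0.5584·18.0000 + 0.4416·58.3200] = 34.0598; exercise value = 40.4000 > continuation, so V_dd = 40.4000 (exercise)
Node u (S = 175): continuation = e^(−0.05)·[0.5584·0.0000 + 0.4416·7.5615] = 3.1764; exercise value = 0.0000 ≤ continuation, so V_u = 3.1764
Node d (S = 112): continuation = e^(−0.05)·[0.5584·7.5615 + 0.4416·40.4000] = 20.9876; exercise value = 18.0000 ≤ continuation, so V_d = 20.9876
Node 0 (S = 140): continuation = e^(−0.05)·[0.5584·3.1764 + 0.4416·20.9876] = 10.5036; exercise value = 0.0000 ≤ continuation, so V_0 = 10.5036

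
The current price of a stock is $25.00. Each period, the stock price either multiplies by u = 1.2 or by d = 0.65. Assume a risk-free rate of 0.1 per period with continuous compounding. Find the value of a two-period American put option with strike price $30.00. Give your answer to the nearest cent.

$5.00

Risk-neutral probability p = (e^0.1 − 0.65)/(1.2 − 0.65) = 0.4552/0.5500 = 0.8276
Terminal stock prices: S_uu = 36, S_ud = 19.5, S_dd = 10.56
Terminal payoffs (K − S): max(-6, 0) = 0, max(10.5, 0) = 10.5, max(19.44, 0) = 19.44
Node u (S = 30): continuation = e^(−0.1)·[0.8276·0.0000 + 0.1724·10.5000] = 1.6381; exercise value = 0.0000 ≤ continuation, so V_u = 1.6381
Node d (S = 16.25): continuation = e^(−0.1)·[0.8276·10.5000 + 0.1724·19.4375] = 10.8951; exercise value = 13.7500 > continuation, so V_d = 13.7500 (exercise)
Node 0 (S = 25): continuation = e^(−0.1)·[0.8276·1.6381 + 0.1724·13.7500] = 3.3718; exercise value = 5.0000 > continuation, so V_0 = 5.0000 (exercise)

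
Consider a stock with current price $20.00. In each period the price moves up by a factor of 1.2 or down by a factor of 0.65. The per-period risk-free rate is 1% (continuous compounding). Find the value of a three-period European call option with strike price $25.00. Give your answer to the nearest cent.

Risk-neutral probability p = (e^0.01 − 0.65)/(1.2 − 0.65) = 0.3601/0.5500 = 0.6546
Terminal stock prices: S_uuu = 34.56, S_uud = 18.72, S_udd = 10.14, S_ddd = 5.492
Terminal payoffs (S − K): max(9.56, 0) = 9.56, max(-6.28, 0) = 0, max(-14.86, 0) = 0, max(-19.51, 0) = 0
Node uu (S = 28.8): V_uu = e^(−0.01)·[0.6546·9.5600 + 0.3454·0.0000] = 6.1961
Node ud (S = 15.6): V_ud = e^(−0.01)·[0.6546·0.0000 + 0.3454·0.0000] = 0.0000
Node dd (S = 8.45): V_dd = e^(−0.01)·[0.6546·0.0000 + 0.3454·0.0000] = 0.0000
Node u (S = 24): V_u = e^(−0.01)·[0.6546·6.1961 + 0.3454·0.0000] = 4.0158
Node d (S = 13): V_d = e^(−0.01)·[0.6546·0.0000 + 0.3454·0.0000] = 0.0000
Node 0 (S = 20): V_0 = e^(−0.01)·[0.6546·4.0158 + 0.3454·0.0000] = 2.6027

$2.60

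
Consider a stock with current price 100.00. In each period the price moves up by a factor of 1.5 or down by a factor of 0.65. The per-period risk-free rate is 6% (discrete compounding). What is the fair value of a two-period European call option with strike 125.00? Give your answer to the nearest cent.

20.71

Risk-neutral probability p = (1 + 0.06 − 0.65)/(1.5 − 0.65) = 0.4100/0.8500 = 0.4824
Terminal stock prices: S_uu = 225, S_ud = 97.5, S_dd = 42.25
Terminal payoffs (S − K): max(100, 0) = 100, max(-27.5, 0) = 0, max(-82.75, 0) = 0
Node u (S = 150): V_u = 1/1.06·[0.4824·100.0000 + 0.5176·0.0000] = 45.5050
Node d (S = 65): V_d = 1/1.06·[0.4824·0.0000 + 0.5176·0.0000] = 0.0000
Node 0 (S = 100): V_0 = 1/1.06·[0.4824·45.5050 + 0.5176·0.0000] = 20.7070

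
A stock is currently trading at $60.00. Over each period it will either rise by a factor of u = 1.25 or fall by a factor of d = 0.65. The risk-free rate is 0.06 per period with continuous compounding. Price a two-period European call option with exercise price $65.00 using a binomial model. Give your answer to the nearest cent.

Risk-neutral probability p = (e^0.06 − 0.65)/(1.25 − 0.65) = 0.4118/0.6000 = 0.6864
Terminal stock prices: S_uu = 93.75, S_ud = 48.75, S_dd = 25.35
Terminal payoffs (S − K): max(28.75, 0) = 28.75, max(-16.25, 0) = 0, max(-39.65, 0) = 0
Node u (S = 75): V_u = e^(−0.06)·[0.6864·28.7500 + 0.3136·0.0000] = 18.5846
Node d (S = 39): V_d = e^(−0.06)·[0.6864·0.0000 + 0.3136·0.0000] = 0.0000
Node 0 (S = 60): V_0 = e^(−0.06)·[0.6864·18.5846 + 0.3136·0.0000] = 12.0135

$12.01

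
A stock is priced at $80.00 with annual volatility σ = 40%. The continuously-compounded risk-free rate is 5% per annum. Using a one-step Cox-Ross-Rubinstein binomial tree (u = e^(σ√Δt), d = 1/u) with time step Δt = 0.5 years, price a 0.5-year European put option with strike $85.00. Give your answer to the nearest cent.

CRR parameters: u = e^(σ√Δt) = e^(0.4·√0.5) = 1.3269, d = 1/u = 0.7536
Per-period rate: rΔt = 0.05·0.5 = 0.025, so R = e^0.025 = 1.0253
Risk-neutral probability p = (e^0.025 − 0.7536)/(1.3269 − 0.7536) = 0.2717/0.5733 = 0.4739
Terminal stock prices: S_u = 106.2, S_d = 60.29
Terminal payoffs (K − S): max(-21.15, 0) = 0, max(24.71, 0) = 24.71
Node 0 (S = 80): V_0 = e^(−0.025)·[0.4739·0.0000 + 0.5261·24.7089] = 12.6780

$12.68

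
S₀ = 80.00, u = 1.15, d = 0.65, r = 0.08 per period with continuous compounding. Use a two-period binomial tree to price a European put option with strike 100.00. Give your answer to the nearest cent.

Risk-neutral probability p = (e^0.08 − 0.65)/(1.15 − 0.65) = 0.4333/0.5000 = 0.8666
Terminal stock prices: S_uu = 105.8, S_ud = 59.8, S_dd = 33.8
Terminal payoffs (K − S): max(-5.8, 0) = 0, max(40.2, 0) = 40.2, max(66.2, 0) = 66.2
Node u (S = 92): V_u = e^(−0.08)·[0.8666·0.0000 + 0.1334·40.2000] = 4.9513
Node d (S = 52): V_d = e^(−0.08)·[0.8666·40.2000 + 0.1334·66.2000] = 40.3116
Node 0 (S = 80): V_0 = e^(−0.08)·[0.8666·4.9513 + 0.1334·40.3116] = 8.9259

8.93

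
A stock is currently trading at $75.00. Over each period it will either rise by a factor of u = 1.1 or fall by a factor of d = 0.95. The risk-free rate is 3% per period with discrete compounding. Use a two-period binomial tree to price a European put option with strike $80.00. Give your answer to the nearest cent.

Risk-neutral probability p = (1 + 0.03 − 0.95)/(1.1 − 0.95) = 0.0800/0.1500 = 0.5333
Terminal stock prices: S_uu = 90.75, S_ud = 78.38, S_dd = 67.69
Terminal payoffs (K − S): max(-10.75, 0) = 0, max(1.625, 0) = 1.625, max(12.31, 0) = 12.31
Node u (S = 82.5): V_u = 1/1.03·[0.5333·0.0000 + 0.4667·1.6250] = 0.7362
Node d (S = 71.25): V_d = 1/1.03·[0.5333·1.6250 + 0.4667·12.3125] = 6.4199
Node 0 (S = 75): V_0 = 1/1.03·[0.5333·0.7362 + 0.4667·6.4199] = 3.2899

$3.29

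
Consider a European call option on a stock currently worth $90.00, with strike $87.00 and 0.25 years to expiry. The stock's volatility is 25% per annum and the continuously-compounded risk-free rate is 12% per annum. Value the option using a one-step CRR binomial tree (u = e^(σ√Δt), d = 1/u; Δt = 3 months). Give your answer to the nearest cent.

CRR parameters: u = e^(σ√Δt) = e^(0.25·√0.25) = 1.1331, d = 1/u = 0.8825
Per-period rate: rΔt = 0.12·0.25 = 0.03, so R = e^0.03 = 1.0305
Risk-neutral probability p = (e^0.03 − 0.8825)/(1.1331 − 0.8825) = 0.1480/0.2507 = 0.5903
Terminal stock prices: S_u = 102, S_d = 79.42
Terminal payoffs (S − K): max(14.98, 0) = 14.98, max(-7.575, 0) = 0
Node 0 (S = 90): V_0 = e^(−0.03)·[0.5903·14.9834 + 0.4097·0.0000] = 8.5832

$8.58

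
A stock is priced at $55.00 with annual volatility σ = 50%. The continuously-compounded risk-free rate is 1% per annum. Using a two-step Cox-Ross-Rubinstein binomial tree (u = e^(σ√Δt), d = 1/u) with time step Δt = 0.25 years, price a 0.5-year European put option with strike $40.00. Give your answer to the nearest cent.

CRR parameters: u = e^(σ√Δt) = e^(0.5·√0.25) = 1.2840, d = 1/u = 0.7788
Per-period rate: rΔt = 0.01·0.25 = 0.0025, so R = e^0.0025 = 1.0025
Risk-neutral probability p = (e^0.0025 − 0.7788)/(1.2840 − 0.7788) = 0.2237/0.5052 = 0.4428
Terminal stock prices: S_uu = 90.68, S_ud = 55, S_dd = 33.36
Terminal payoffs (K − S): max(-50.68, 0) = 0, max(-15, 0) = 0, max(6.641, 0) = 6.641
Node u (S = 70.62): V_u = e^(−0.0025)·[0.4428·0.0000 + 0.5572·0.0000] = 0.0000
Node d (S = 42.83): V_d = e^(−0.0025)·[0.4428·0.0000 + 0.5572·6.6408] = 3.6912
Node 0 (S = 55): V_0 = e^(−0.0025)·[0.4428·0.0000 + 0.5572·3.6912] = 2.0517

$2.05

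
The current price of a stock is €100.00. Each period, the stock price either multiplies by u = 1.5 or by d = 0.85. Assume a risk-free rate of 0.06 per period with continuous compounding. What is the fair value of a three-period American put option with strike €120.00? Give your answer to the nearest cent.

€23.66

Risk-neutral probability p = (e^0.06 − 0.85)/(1.5 − 0.85) = 0.2118/0.6500 = 0.3259
Terminal stock prices: S_uuu = 337.5, S_uud = 191.2, S_udd = 108.4, S_ddd = 61.41
Terminal payoffs (K − S): max(-217.5, 0) = 0, max(-71.25, 0) = 0, max(11.63, 0) = 11.63, max(58.59, 0) = 58.59
Node uu (S = 225): continuation = e^(−0.06)·[0.3259·0.0000 + 0.6741·0.0000] = 0.0000; exercise value = 0.0000 ≤ continuation, so V_uu = 0.0000
Node ud (S = 127.5): continuation = e^(−0.06)·[0.3259·0.0000 + 0.6741·11.6250] = 7.3800; exercise value = 0.0000 ≤ continuation, so V_ud = 7.3800
Node dd (S = 72.25): continuation = e^(−0.06)·[0.3259·11.6250 + 0.6741·58.5875] = 40.7617; exercise value = 47.7500 > continuation, so V_dd = 47.7500 (exercise)
Node u (S = 150): continuation = e^(−0.06)·[0.3259·0.0000 + 0.6741·7.3800] = 4.6851; exercise value = 0.0000 ≤ continuation, so V_u = 4.6851
Node d (S = 85): continuation = e^(−0.06)·[0.3259·7.3800 + 0.6741·47.7500] = 32.5788; exercise value = 35.0000 > continuation, so V_d = 35.0000 (exercise)
Node 0 (S = 100): continuation = e^(−0.06)·[0.3259·4.6851 + 0.6741·35.0000] = 23.6574; exercise value = 20.0000 ≤ continuation, so V_0 = 23.6574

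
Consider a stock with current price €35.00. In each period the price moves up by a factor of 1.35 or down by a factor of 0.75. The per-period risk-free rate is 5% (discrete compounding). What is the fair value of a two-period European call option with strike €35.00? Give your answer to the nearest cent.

Risk-neutral probability p = (1 + 0.05 − 0.75)/(1.35 − 0.75) = 0.3000/0.6000 = 0.5000
Terminal stock prices: S_uu = 63.79, S_ud = 35.44, S_dd = 19.69
Terminal payoffs (S − K): max(28.79, 0) = 28.79, max(0.4375, 0) = 0.4375, max(-15.31, 0) = 0
Node u (S = 47.25): V_u = 1/1.05·[0.5000·28.7875 + 0.5000·0.4375] = 13.9167
Node d (S = 26.25): V_d = 1/1.05·[0.5000·0.4375 + 0.5000·0.0000] = 0.2083
Node 0 (S = 35): V_0 = 1/1.05·[0.5000·13.9167 + 0.5000·0.2083] = 6.7262

€6.73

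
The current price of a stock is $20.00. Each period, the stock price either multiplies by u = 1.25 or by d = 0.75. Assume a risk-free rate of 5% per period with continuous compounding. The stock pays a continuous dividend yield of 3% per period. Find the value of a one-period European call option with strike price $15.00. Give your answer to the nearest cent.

$5.14

Per-period risk-free factor R = e^0.05 = 1.0513; dividend-adjusted growth = e^(0.05−0.03) = 1.0202.
Risk-neutral probability p = (1.0202 − 0.75)/(1.25 − 0.75) = 0.2702/0.5000 = 0.5404
Terminal stock prices: S_u = 25, S_d = 15
Terminal payoffs (S − K): max(10, 0) = 10, max(0, 0) = 0
Node 0 (S = 20): V_0 = e^(−0.05)·[0.5404·10.0000 + 0.4596·0.0000] = 5.1405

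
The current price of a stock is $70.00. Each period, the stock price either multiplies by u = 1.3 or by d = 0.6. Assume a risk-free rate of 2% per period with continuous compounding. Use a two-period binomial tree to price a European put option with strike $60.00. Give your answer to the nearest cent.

Risk-neutral probability p = (e^0.02 − 0.6)/(1.3 − 0.6) = 0.4202/0.7000 = 0.6003
Terminal stock prices: S_uu = 118.3, S_ud = 54.6, S_dd = 25.2
Terminal payoffs (K − S): max(-58.3, 0) = 0, max(5.4, 0) = 5.4, max(34.8, 0) = 34.8
Node u (S = 91): V_u = e^(−0.02)·[0.6003·0.0000 + 0.3997·5.4000] = 2.1157
Node d (S = 42): V_d = e^(−0.02)·[0.6003·5.4000 + 0.3997·34.8000] = 16.8119
Node 0 (S = 70): V_0 = e^(−0.02)·[0.6003·2.1157 + 0.3997·16.8119] = 7.8318

$7.83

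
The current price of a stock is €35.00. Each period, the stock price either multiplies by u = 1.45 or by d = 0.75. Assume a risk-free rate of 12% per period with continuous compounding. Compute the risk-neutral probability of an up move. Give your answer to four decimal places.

Risk-neutral probability p = (e^0.12 − 0.75)/(1.45 − 0.75) = 0.3775/0.7000 = 0.5393

p = 0.5393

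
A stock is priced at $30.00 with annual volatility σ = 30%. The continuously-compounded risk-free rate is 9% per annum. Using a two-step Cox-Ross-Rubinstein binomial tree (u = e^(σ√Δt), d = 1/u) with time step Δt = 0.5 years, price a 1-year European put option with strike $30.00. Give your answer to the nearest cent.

CRR parameters: u = e^(σ√Δt) = e^(0.3·√0.5) = 1.2363, d = 1/u = 0.8089
Per-period rate: rΔt = 0.09·0.5 = 0.045, so R = e^0.045 = 1.0460
Risk-neutral probability p = (e^0.045 − 0.8089)/(1.2363 − 0.8089) = 0.2372/0.4275 = 0.5548
Terminal stock prices: S_uu = 45.85, S_ud = 30, S_dd = 19.63
Terminal payoffs (K − S): max(-15.85, 0) = 0, max(0, 0) = 0, max(10.37, 0) = 10.37
Node u (S = 37.09): V_u = e^(−0.045)·[0.5548·0.0000 + 0.4452·0.0000] = 0.0000
Node d (S = 24.27): V_d = e^(−0.045)·[0.5548·0.0000 + 0.4452·10.3725] = 4.4142
Node 0 (S = 30): V_0 = e^(−0.045)·[0.5548·0.0000 + 0.4452·4.4142] = 1.8785

$1.88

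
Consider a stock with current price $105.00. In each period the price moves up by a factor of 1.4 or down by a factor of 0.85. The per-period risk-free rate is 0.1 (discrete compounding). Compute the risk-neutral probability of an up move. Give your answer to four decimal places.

p = 0.4545

Risk-neutral probability p = (1 + 0.1 − 0.85)/(1.4 − 0.85) = 0.2500/0.5500 = 0.4545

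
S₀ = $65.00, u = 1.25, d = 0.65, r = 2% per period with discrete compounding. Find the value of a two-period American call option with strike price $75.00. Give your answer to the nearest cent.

Risk-neutral probability p = (1 + 0.02 − 0.65)/(1.25 − 0.65) = 0.3700/0.6000 = 0.6167
Terminal stock prices: S_uu = 101.6, S_ud = 52.81, S_dd = 27.46
Terminal payoffs (S − K): max(26.56, 0) = 26.56, max(-22.19, 0) = 0, max(-47.54, 0) = 0
Node u (S = 81.25): continuation = 1/1.02·[0.6167·26.5625 + 0.3833·0.0000] = 16.0590; exercise value = 6.2500 ≤ continuation, so V_u = 16.0590
Node d (S = 42.25): continuation = 1/1.02·[0.6167·0.0000 + 0.3833·0.0000] = 0.0000; exercise value = 0.0000 ≤ continuation, so V_d = 0.0000
Node 0 (S = 65): continuation = 1/1.02·[0.6167·16.0590 + 0.3833·0.0000] = 9.7089; exercise value = 0.0000 ≤ continuation, so V_0 = 9.7089

$9.71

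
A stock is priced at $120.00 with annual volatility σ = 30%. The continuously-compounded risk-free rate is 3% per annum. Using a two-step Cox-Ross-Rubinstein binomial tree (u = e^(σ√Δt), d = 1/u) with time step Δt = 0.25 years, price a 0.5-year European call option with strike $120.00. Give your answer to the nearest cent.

CRR parameters: u = e^(σ√Δt) = e^(0.3·√0.25) = 1.1618, d = 1/u = 0.8607
Per-period rate: rΔt = 0.03·0.25 = 0.0075, so R = e^0.0075 = 1.0075
Risk-neutral probability p = (e^0.0075 − 0.8607)/(1.1618 − 0.8607) = 0.1468/0.3011 = 0.4876
Terminal stock prices: S_uu = 162, S_ud = 120, S_dd = 88.9
Terminal payoffs (S − K): max(41.98, 0) = 41.98, max(0, 0) = 0, max(-31.1, 0) = 0
Node u (S = 139.4): V_u = e^(−0.0075)·[0.4876·41.9831 + 0.5124·0.0000] = 20.3167
Node d (S = 103.3): V_d = e^(−0.0075)·[0.4876·0.0000 + 0.5124·0.0000] = 0.0000
Node 0 (S = 120): V_0 = e^(−0.0075)·[0.4876·20.3167 + 0.5124·0.0000] = 9.8318

$9.83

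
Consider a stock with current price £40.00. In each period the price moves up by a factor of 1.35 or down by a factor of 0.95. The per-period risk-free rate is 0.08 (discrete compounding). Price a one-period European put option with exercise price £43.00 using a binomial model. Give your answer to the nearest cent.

Risk-neutral probability p = (1 + 0.08 − 0.95)/(1.35 − 0.95) = 0.1300/0.4000 = 0.3250
Terminal stock prices: S_u = 54, S_d = 38
Terminal payoffs (K − S): max(-11, 0) = 0, max(5, 0) = 5
Node 0 (S = 40): V_0 = 1/1.08·[0.3250·0.0000 + 0.6750·5.0000] = 3.1250

£3.12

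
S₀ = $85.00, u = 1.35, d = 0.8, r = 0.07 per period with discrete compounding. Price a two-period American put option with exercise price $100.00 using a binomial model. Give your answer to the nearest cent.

$17.02

Risk-neutral probability p = (1 + 0.07 − 0.8)/(1.35 − 0.8) = 0.2700/0.5500 = 0.4909
Terminal stock prices: S_uu = 154.9, S_ud = 91.8, S_dd = 54.4
Terminal payoffs (K − S): max(-54.91, 0) = 0, max(8.2, 0) = 8.2, max(45.6, 0) = 45.6
Node u (S = 114.8): continuation = 1/1.07·[0.4909·0.0000 + 0.5091·8.2000] = 3.9014; exercise value = 0.0000 ≤ continuation, so V_u = 3.9014
Node d (S = 68): continuation = 1/1.07·[0.4909·8.2000 + 0.5091·45.6000] = 25.4579; exercise value = 32.0000 > continuation, so V_d = 32.0000 (exercise)
Node 0 (S = 85): continuation = 1/1.07·[0.4909·3.9014 + 0.5091·32.0000] = 17.0151; exercise value = 15.0000 ≤ continuation, so V_0 = 17.0151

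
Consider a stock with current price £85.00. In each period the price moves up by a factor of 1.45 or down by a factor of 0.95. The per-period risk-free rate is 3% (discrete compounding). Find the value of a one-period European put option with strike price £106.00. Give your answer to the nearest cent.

£20.59

Risk-neutral probability p = (1 + 0.03 − 0.95)/(1.45 − 0.95) = 0.0800/0.5000 = 0.1600
Terminal stock prices: S_u = 123.2, S_d = 80.75
Terminal payoffs (K − S): max(-17.25, 0) = 0, max(25.25, 0) = 25.25
Node 0 (S = 85): V_0 = 1/1.03·[0.1600·0.0000 + 0.8400·25.2500] = 20.5922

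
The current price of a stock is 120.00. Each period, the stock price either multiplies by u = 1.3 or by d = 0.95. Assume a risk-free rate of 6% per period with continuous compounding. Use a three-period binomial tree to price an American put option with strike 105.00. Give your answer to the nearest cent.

Risk-neutral probability p = (e^0.06 − 0.95)/(1.3 − 0.95) = 0.1118/0.3500 = 0.3195
Terminal stock prices: S_uuu = 263.6, S_uud = 192.7, S_udd = 140.8, S_ddd = 102.9
Terminal payoffs (K − S): max(-158.6, 0) = 0, max(-87.66, 0) = 0, max(-35.79, 0) = 0, max(2.115, 0) = 2.115
Node uu (S = 202.8): continuation = e^(−0.06)·[0.3195·0.0000 + 0.6805·0.0000] = 0.0000; exercise value = 0.0000 ≤ continuation, so V_uu = 0.0000
Node ud (S = 148.2): continuation = e^(−0.06)·[0.3195·0.0000 + 0.6805·0.0000] = 0.0000; exercise value = 0.0000 ≤ continuation, so V_ud = 0.0000
Node dd (S = 108.3): continuation = e^(−0.06)·[0.3195·0.0000 + 0.6805·2.1150] = 1.3554; exercise value = 0.0000 ≤ continuation, so V_dd = 1.3554
Node u (S = 156): continuation = e^(−0.06)·[0.3195·0.0000 + 0.6805·0.0000] = 0.0000; exercise value = 0.0000 ≤ continuation, so V_u = 0.0000
Node d (S = 114): continuation = e^(−0.06)·[0.3195·0.0000 + 0.6805·1.3554] = 0.8686; exercise value = 0.0000 ≤ continuation, so V_d = 0.8686
Node 0 (S = 120): continuation = e^(−0.06)·[0.3195·0.0000 + 0.6805·0.8686] = 0.5566; exercise value = 0.0000 ≤ continuation, so V_0 = 0.5566

0.56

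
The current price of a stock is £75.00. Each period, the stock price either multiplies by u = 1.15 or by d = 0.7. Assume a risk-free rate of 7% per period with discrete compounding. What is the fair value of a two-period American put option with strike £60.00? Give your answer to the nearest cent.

Risk-neutral probability p = (1 + 0.07 − 0.7)/(1.15 − 0.7) = 0.3700/0.4500 = 0.8222
Terminal stock prices: S_uu = 99.19, S_ud = 60.37, S_dd = 36.75
Terminal payoffs (K − S): max(-39.19, 0) = 0, max(-0.375, 0) = 0, max(23.25, 0) = 23.25
Node u (S = 86.25): continuation = 1/1.07·[0.8222·0.0000 + 0.1778·0.0000] = 0.0000; exercise value = 0.0000 ≤ continuation, so V_u = 0.0000
Node d (S = 52.5): continuation = 1/1.07·[0.8222·0.0000 + 0.1778·23.2500] = 3.8629; exercise value = 7.5000 > continuation, so V_d = 7.5000 (exercise)
Node 0 (S = 75): continuation = 1/1.07·[0.8222·0.0000 + 0.1778·7.5000] = 1.2461; exercise value = 0.0000 ≤ continuation, so V_0 = 1.2461

£1.25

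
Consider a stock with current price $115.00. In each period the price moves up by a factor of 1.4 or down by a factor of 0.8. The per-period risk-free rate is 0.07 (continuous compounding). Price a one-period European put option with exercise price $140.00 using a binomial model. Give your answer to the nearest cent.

$24.43

Risk-neutral probability p = (e^0.07 − 0.8)/(1.4 − 0.8) = 0.2725/0.6000 = 0.4542
Terminal stock prices: S_u = 161, S_d = 92
Terminal payoffs (K − S): max(-21, 0) = 0, max(48, 0) = 48
Node 0 (S = 115): V_0 = e^(−0.07)·[0.4542·0.0000 + 0.5458·48.0000] = 24.4281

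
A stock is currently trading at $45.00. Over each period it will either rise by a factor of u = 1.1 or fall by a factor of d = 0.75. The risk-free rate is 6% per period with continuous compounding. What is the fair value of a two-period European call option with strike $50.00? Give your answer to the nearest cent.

Risk-neutral probability p = (e^0.06 − 0.75)/(1.1 − 0.75) = 0.3118/0.3500 = 0.8910
Terminal stock prices: S_uu = 54.45, S_ud = 37.13, S_dd = 25.31
Terminal payoffs (S − K): max(4.45, 0) = 4.45, max(-12.87, 0) = 0, max(-24.69, 0) = 0
Node u (S = 49.5): V_u = e^(−0.06)·[0.8910·4.4500 + 0.1090·0.0000] = 3.7339
Node d (S = 33.75): V_d = e^(−0.06)·[0.8910·0.0000 + 0.1090·0.0000] = 0.0000
Node 0 (S = 45): V_0 = e^(−0.06)·[0.8910·3.7339 + 0.1090·0.0000] = 3.1330

$3.13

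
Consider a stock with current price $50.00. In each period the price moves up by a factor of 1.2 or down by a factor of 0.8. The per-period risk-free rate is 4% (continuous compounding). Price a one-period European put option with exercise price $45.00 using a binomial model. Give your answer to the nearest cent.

$1.91

Risk-neutral probability p = (e^0.04 − 0.8)/(1.2 − 0.8) = 0.2408/0.4000 = 0.6020
Terminal stock prices: S_u = 60, S_d = 40
Terminal payoffs (K − S): max(-15, 0) = 0, max(5, 0) = 5
Node 0 (S = 50): V_0 = e^(−0.04)·[0.6020·0.0000 + 0.3980·5.0000] = 1.9118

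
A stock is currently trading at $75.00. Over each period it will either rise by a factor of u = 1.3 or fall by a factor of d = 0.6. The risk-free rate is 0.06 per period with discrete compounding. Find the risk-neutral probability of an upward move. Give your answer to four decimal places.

p = 0.6571

Risk-neutral probability p = (1 + 0.06 − 0.6)/(1.3 − 0.6) = 0.4600/0.7000 = 0.6571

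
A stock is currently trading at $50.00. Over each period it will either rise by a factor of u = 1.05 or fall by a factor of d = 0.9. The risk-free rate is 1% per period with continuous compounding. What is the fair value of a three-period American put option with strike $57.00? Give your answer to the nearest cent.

$7.00

Risk-neutral probability p = (e^0.01 − 0.9)/(1.05 − 0.9) = 0.1101/0.1500 = 0.7337
Terminal stock prices: S_uuu = 57.88, S_uud = 49.61, S_udd = 42.53, S_ddd = 36.45
Terminal payoffs (K − S): max(-0.8813, 0) = 0, max(7.387, 0) = 7.387, max(14.47, 0) = 14.47, max(20.55, 0) = 20.55
Node uu (S = 55.12): continuation = e^(−0.01)·[0.7337·0.0000 + 0.2663·7.3875] = 1.9480; exercise value = 1.8750 ≤ continuation, so V_uu = 1.9480
Node ud (S = 47.25): continuation = e^(−0.01)·[0.7337·7.3875 + 0.2663·14.4750] = 9.1828; exercise value = 9.7500 > continuation, so V_ud = 9.7500 (exercise)
Node dd (S = 40.5): continuation = e^(−0.01)·[0.7337·14.4750 + 0.2663·20.5500] = 15.9328; exercise value = 16.5000 > continuation, so V_dd = 16.5000 (exercise)
Node u (S = 52.5): continuation = e^(−0.01)·[0.7337·1.9480 + 0.2663·9.7500] = 3.9858; exercise value = 4.5000 > continuation, so V_u = 4.5000 (exercise)
Node d (S = 45): continuation = e^(−0.01)·[0.7337·9.7500 + 0.2663·16.5000] = 11.4328; exercise value = 12.0000 > continuation, so V_d = 12.0000 (exercise)
Node 0 (S = 50): continuation = e^(−0.01)·[0.7337·4.5000 + 0.2663·12.0000] = 6.4328; exercise value = 7.0000 > continuation, so V_0 = 7.0000 (exercise)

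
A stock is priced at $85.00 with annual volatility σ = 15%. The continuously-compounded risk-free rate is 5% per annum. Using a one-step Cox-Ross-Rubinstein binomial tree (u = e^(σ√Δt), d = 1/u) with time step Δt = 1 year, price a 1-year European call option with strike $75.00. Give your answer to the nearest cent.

$14.30

CRR parameters: u = e^(σ√Δt) = e^(0.15·√1) = 1.1618, d = 1/u = 0.8607
Per-period rate: rΔt = 0.05·1 = 0.05, so R = e^0.05 = 1.0513
Risk-neutral probability p = (e^0.05 − 0.8607)/(1.1618 − 0.8607) = 0.1906/0.3011 = 0.6328
Terminal stock prices: S_u = 98.76, S_d = 73.16
Terminal payoffs (S − K): max(23.76, 0) = 23.76, max(-1.84, 0) = 0
Node 0 (S = 85): V_0 = e^(−0.05)·[0.6328·23.7559 + 0.3672·0.0000] = 14.3004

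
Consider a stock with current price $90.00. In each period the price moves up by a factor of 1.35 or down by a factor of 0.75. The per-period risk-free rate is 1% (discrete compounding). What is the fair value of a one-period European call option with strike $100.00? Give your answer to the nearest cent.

Risk-neutral probability p = (1 + 0.01 − 0.75)/(1.35 − 0.75) = 0.2600/0.6000 = 0.4333
Terminal stock prices: S_u = 121.5, S_d = 67.5
Terminal payoffs (S − K): max(21.5, 0) = 21.5, max(-32.5, 0) = 0
Node 0 (S = 90): V_0 = 1/1.01·[0.4333·21.5000 + 0.5667·0.0000] = 9.2244

$9.22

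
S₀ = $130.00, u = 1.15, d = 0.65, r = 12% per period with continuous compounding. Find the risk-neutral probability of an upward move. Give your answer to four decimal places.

Risk-neutral probability p = (e^0.12 − 0.65)/(1.15 − 0.65) = 0.4775/0.5000 = 0.9550

p = 0.9550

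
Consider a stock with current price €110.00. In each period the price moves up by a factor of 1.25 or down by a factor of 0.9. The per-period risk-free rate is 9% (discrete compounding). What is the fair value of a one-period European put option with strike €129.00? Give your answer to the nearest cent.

€12.58

Risk-neutral probability p = (1 + 0.09 − 0.9)/(1.25 − 0.9) = 0.1900/0.3500 = 0.5429
Terminal stock prices: S_u = 137.5, S_d = 99
Terminal payoffs (K − S): max(-8.5, 0) = 0, max(30, 0) = 30
Node 0 (S = 110): V_0 = 1/1.09·[0.5429·0.0000 + 0.4571·30.0000] = 12.5819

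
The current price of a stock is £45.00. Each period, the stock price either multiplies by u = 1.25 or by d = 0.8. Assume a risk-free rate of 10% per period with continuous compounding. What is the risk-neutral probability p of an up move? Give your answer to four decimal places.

Risk-neutral probability p = (e^0.1 − 0.8)/(1.25 − 0.8) = 0.3052/0.4500 = 0.6782

p = 0.6782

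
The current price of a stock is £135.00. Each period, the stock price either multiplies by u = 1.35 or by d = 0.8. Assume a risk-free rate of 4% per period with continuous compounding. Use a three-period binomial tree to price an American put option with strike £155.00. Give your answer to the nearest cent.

Risk-neutral probability p = (e^0.04 − 0.8)/(1.35 − 0.8) = 0.2408/0.5500 = 0.4378
Terminal stock prices: S_uuu = 332.2, S_uud = 196.8, S_udd = 116.6, S_ddd = 69.12
Terminal payoffs (K − S): max(-177.2, 0) = 0, max(-41.83, 0) = 0, max(38.36, 0) = 38.36, max(85.88, 0) = 85.88
Node uu (S = 246): continuation = e^(−0.04)·[0.4378·0.0000 + 0.5622·0.0000] = 0.0000; exercise value = 0.0000 ≤ continuation, so V_uu = 0.0000
Node ud (S = 145.8): continuation = e^(−0.04)·[0.4378·0.0000 + 0.5622·38.3600] = 20.7190; exercise value = 9.2000 ≤ continuation, so V_ud = 20.7190
Node dd (S = 86.4): continuation = e^(−0.04)·[0.4378·38.3600 + 0.5622·85.8800] = 62.5224; exercise value = 68.6000 > continuation, so V_dd = 68.6000 (exercise)
Node u (S = 182.2): continuation = e^(−0.04)·[0.4378·0.0000 + 0.5622·20.7190] = 11.1907; exercise value = 0.0000 ≤ continuation, so V_u = 11.1907
Node d (S = 108): continuation = e^(−0.04)·[0.4378·20.7190 + 0.5622·68.6000] = 45.7681; exercise value = 47.0000 > continuation, so V_d = 47.0000 (exercise)
Node 0 (S = 135): continuation = e^(−0.04)·[0.4378·11.1907 + 0.5622·47.0000] = 30.0932; exercise value = 20.0000 ≤ continuation, so V_0 = 30.0932

£30.09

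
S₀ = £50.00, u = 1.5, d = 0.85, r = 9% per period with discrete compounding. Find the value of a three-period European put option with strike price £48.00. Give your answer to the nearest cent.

Risk-neutral probability p = (1 + 0.09 − 0.85)/(1.5 − 0.85) = 0.2400/0.6500 = 0.3692
Terminal stock prices: S_uuu = 168.8, S_uud = 95.62, S_udd = 54.19, S_ddd = 30.71
Terminal payoffs (K − S): max(-120.8, 0) = 0, max(-47.62, 0) = 0, max(-6.187, 0) = 0, max(17.29, 0) = 17.29
Node uu (S = 112.5): V_uu = 1/1.09·[0.3692·0.0000 + 0.6308·0.0000] = 0.0000
Node ud (S = 63.75): V_ud = 1/1.09·[0.3692·0.0000 + 0.6308·0.0000] = 0.0000
Node dd (S = 36.12): V_dd = 1/1.09·[0.3692·0.0000 + 0.6308·17.2938] = 10.0077
Node u (S = 75): V_u = 1/1.09·[0.3692·0.0000 + 0.6308·0.0000] = 0.0000
Node d (S = 42.5): V_d = 1/1.09·[0.3692·0.0000 + 0.6308·10.0077] = 5.7913
Node 0 (S = 50): V_0 = 1/1.09·[0.3692·0.0000 + 0.6308·5.7913] = 3.3514

£3.35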